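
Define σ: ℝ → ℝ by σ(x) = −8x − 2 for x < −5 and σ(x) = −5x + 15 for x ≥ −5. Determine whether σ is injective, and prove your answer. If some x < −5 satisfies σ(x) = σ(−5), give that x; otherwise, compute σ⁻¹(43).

-21/4

Both pieces are strictly decreasing (slopes −8 and −5), so each is injective on its own interval.
The left piece maps (−∞, −5) onto (38, ∞); the right piece maps [−5, ∞) onto (−∞, 40].
These images overlap. In particular σ(−5) = 40 (right piece), and solving −8x − 2 = 40 on the left piece gives x = −21/4 < −5.
So σ(−21/4) = σ(−5) with −21/4 ≠ −5, and σ is not injective. This x = −21/4 is the requested value below −5.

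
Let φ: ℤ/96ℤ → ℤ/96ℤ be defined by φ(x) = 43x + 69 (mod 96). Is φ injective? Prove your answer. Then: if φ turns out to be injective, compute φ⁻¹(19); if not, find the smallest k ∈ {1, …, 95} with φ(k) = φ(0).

10

Recall: φ is injective if φ(u) = φ(v) implies u = v.
Suppose φ(u) = φ(v) in ℤ/96ℤ. Then 43u + 69 ≡ 43v + 69 (mod 96), thus 43(u − v) ≡ 0 (mod 96).
Since gcd(43, 96) = 1, 43 is invertible modulo 96, so u − v ≡ 0 (mod 96), i.e. u = v.
Hence φ is injective.
We now compute 43⁻¹ mod 96 explicitly. Euclid's algorithm: 96 = 2·43 + 10, 43 = 4·10 + 3, 10 = 3·3 + 1; back-substituting gives 1 = 67·43 − 30·96, so 43⁻¹ ≡ 67 (mod 96).
Since φ is injective, we find φ⁻¹(19): we need 43x ≡ 19 − 69 ≡ 46 (mod 96). Using 43⁻¹ = 67: x ≡ 67·46 = 3082 = 32·96 + 10, so x = 10.
Check: φ(10) = 43·10 + 69 = 499 = 5·96 + 19 ≡ 19 (mod 96).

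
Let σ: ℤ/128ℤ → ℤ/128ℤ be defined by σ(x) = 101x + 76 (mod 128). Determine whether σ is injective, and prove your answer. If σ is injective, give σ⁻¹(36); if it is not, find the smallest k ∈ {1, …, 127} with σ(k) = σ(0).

120

By definition, injectivity means: for all x_1, x_2 in the domain, σ(x_1) = σ(x_2) implies x_1 = x_2.
If σ(x_1) = σ(x_2), then 101x_1 ≡ 101x_2 (mod 128). Because gcd(101, 128) = 1, we may cancel 101 to get x_1 ≡ x_2 (mod 128).
So σ is injective.
We now compute 101⁻¹ mod 128 explicitly. Euclid's algorithm: 128 = 1·101 + 27, 101 = 3·27 + 20, 27 = 1·20 + 7, 20 = 2·7 + 6, 7 = 1·6 + 1; back-substituting gives 1 = 109·101 − 86·128, so 101⁻¹ ≡ 109 (mod 128).
Since σ is injective, we find σ⁻¹(36): we need 101x ≡ 36 − 76 ≡ 88 (mod 128). Using 101⁻¹ = 109: x ≡ 109·88 = 9592 = 74·128 + 120, so x = 120.
Check: σ(120) = 101·120 + 76 = 12196 = 95·128 + 36 ≡ 36 (mod 128).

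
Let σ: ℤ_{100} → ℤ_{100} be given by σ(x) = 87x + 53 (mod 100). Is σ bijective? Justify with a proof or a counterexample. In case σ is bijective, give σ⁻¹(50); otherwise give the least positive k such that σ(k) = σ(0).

Suppose σ(s) = σ(t) in ℤ_{100}. Then 87s + 53 ≡ 87t + 53 (mod 100), so 87(s − t) ≡ 0 (mod 100).
Since gcd(87, 100) = 1, 87 is invertible modulo 100, hence s − t ≡ 0 (mod 100), i.e. s = t.
We now compute 87⁻¹ mod 100 explicitly. Euclid's algorithm: 100 = 1·87 + 13, 87 = 6·13 + 9, 13 = 1·9 + 4, 9 = 2·4 + 1; back-substituting gives 1 = 23·87 − 20·100, so 87⁻¹ ≡ 23 (mod 100).
For any y ∈ ℤ_{100}, x = 23(y − 53) mod 100 satisfies σ(x) = 87·23(y − 53) + 53 ≡ y (since 87·23 ≡ 1 mod 100). So every y has a preimage.
Hence σ is bijective.
Since σ is bijective, we find σ⁻¹(50): we need 87x ≡ 50 − 53 ≡ 97 (mod 100). Using 87⁻¹ = 23: x ≡ 23·97 = 2231 = 22·100 + 31, so x = 31.
Check: σ(31) = 87·31 + 53 = 2750 = 27·100 + 50 ≡ 50 (mod 100).

31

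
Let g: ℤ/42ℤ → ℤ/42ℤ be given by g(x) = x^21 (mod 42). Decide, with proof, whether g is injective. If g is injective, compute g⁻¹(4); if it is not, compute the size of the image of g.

18

g(2): Repeated squaring mod 42: 2^1 ≡ 2, 2^2 ≡ 2² = 4, 2^4 ≡ 4² = 16, 2^8 ≡ 16² = 256 ≡ 4, 2^16 ≡ 4² = 16. Since 21 = 16 + 4 + 1, 2^21 ≡ 16·16·2: 16·16 = 256 ≡ 4, then 4·2 = 8. So 2^21 ≡ 8 (mod 42).
g(8): Repeated squaring mod 42: 8^1 ≡ 8, 8^2 ≡ 8² = 64 ≡ 22, 8^4 ≡ 22² = 484 ≡ 22, 8^8 ≡ 22² = 484 ≡ 22, 8^16 ≡ 22² = 484 ≡ 22. Since 21 = 16 + 4 + 1, 8^21 ≡ 22·22·8: 22·22 = 484 ≡ 22, then 22·8 = 176 ≡ 8. So 8^21 ≡ 8 (mod 42).
So g(2) = g(8) = 8 while 2 ≠ 8, so g is not injective.
Since g is not injective, we determine |image(g)|. Computing x^21 mod 42 for each x (by repeated squaring, reducing mod 42 at every step), the values g(0), g(1), …, g(41) are: 0, 1, 8, 27, 22, 41, 6, 7, 8, 15, 34, 29, 6, 13, 14, 15, 22, 41, 36, 13, 20, 21, 22, 29, 6, 1, 20, 27, 28, 29, 36, 13, 8, 27, 34, 35, 36, 1, 20, 15, 34, 41.
The distinct values are {0, 1, 6, 7, 8, 13, 14, 15, 20, 21, 22, 27, 28, 29, 34, 35, 36, 41}; there are 18 of them.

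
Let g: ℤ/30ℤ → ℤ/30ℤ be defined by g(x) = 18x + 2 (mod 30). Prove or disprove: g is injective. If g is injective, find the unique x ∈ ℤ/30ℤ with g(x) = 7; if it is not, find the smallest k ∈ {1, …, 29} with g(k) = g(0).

5

Recall: injectivity means: for all x_1, x_2 in the domain, g(x_1) = g(x_2) implies x_1 = x_2.
We have gcd(18, 30) = 6 > 1. Taking x_1 = 0 and x_2 = 5: g(0) = 2 and g(5) = 18·5 + 2 = 92 ≡ 2 (mod 30).
So g(0) = g(5) while 0 ≠ 5, hence g is not injective.
Since g is not injective, we find the least positive k with g(k) = g(0): this means 18k ≡ 0 (mod 30), i.e. 30 ∣ 18k. Since gcd(18, 30) = 6, dividing through by 6 this holds exactly when 5 ∣ 3k, and as gcd(3, 5) = 1, exactly when 5 ∣ k.
The smallest positive such k is 5.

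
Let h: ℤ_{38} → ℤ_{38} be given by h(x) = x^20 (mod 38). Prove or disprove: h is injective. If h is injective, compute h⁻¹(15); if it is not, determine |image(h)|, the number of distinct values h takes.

20

h(18): Repeated squaring mod 38: 18^1 ≡ 18, 18^2 ≡ 18² = 324 ≡ 20, 18^4 ≡ 20² = 400 ≡ 20, 18^8 ≡ 20² = 400 ≡ 20, 18^16 ≡ 20² = 400 ≡ 20. Since 20 = 16 + 4, 18^20 ≡ 20·20: 20·20 = 400 ≡ 20. So 18^20 ≡ 20 (mod 38).
h(20): Repeated squaring mod 38: 20^1 ≡ 20, 20^2 ≡ 20² = 400 ≡ 20, 20^4 ≡ 20² = 400 ≡ 20, 20^8 ≡ 20² = 400 ≡ 20, 20^16 ≡ 20² = 400 ≡ 20. Since 20 = 16 + 4, 20^20 ≡ 20·20: 20·20 = 400 ≡ 20. So 20^20 ≡ 20 (mod 38).
So h(18) = h(20) = 20 while 18 ≠ 20, thus h is not injective.
Since h is not injective, we determine |image(h)|. Computing x^20 mod 38 for each x (by repeated squaring, reducing mod 38 at every step), the values h(0), h(1), …, h(37) are: 0, 1, 4, 9, 16, 25, 36, 11, 26, 5, 24, 7, 30, 17, 6, 35, 28, 23, 20, 19, 20, 23, 28, 35, 6, 17, 30, 7, 24, 5, 26, 11, 36, 25, 16, 9, 4, 1.
The distinct values are {0, 1, 4, 5, 6, 7, 9, 11, 16, 17, 19, 20, 23, 24, 25, 26, 28, 30, 35, 36}; there are 20 of them.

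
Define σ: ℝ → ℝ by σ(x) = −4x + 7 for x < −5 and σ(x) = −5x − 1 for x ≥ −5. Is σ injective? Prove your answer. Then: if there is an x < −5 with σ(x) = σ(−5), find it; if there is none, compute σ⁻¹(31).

Both pieces are strictly decreasing (slopes −4 and −5), so each is injective on its own interval.
The left piece maps (−∞, −5) onto (27, ∞); the right piece maps [−5, ∞) onto (−∞, 24].
These images are disjoint, so no value is attained by both pieces. So σ is injective.
Because the two images are disjoint, no x < −5 has σ(x) = σ(−5), so we compute σ⁻¹(31): 31 lies in (27, ∞), so solve −4x + 7 = 31: x = (31 − 7)/(−4) = −6.

-6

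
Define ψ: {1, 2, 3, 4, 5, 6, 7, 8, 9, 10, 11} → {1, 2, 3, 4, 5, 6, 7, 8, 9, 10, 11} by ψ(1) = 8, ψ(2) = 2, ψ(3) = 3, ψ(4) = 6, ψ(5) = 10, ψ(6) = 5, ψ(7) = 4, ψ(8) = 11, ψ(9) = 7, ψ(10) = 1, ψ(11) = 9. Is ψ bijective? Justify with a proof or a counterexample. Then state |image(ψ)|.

The values 8, 2, 3, 6, 10, 5, 4, 11, 7, 1, 9 are a permutation of {1, 2, 3, 4, 5, 6, 7, 8, 9, 10, 11}: each element appears exactly once.
So ψ is injective and surjective, hence bijective.
The image of ψ is {1, 2, 3, 4, 5, 6, 7, 8, 9, 10, 11}, which has 11 elements.

11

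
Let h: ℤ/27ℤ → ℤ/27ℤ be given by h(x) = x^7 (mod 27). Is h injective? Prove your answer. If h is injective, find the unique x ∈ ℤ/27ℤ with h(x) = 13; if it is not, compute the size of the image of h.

h(0) = 0^7 = 0.
h(3): Repeated squaring mod 27: 3^1 ≡ 3, 3^2 ≡ 3² = 9, 3^4 ≡ 9² = 81 ≡ 0. Since 7 = 4 + 2 + 1, 3^7 ≡ 0·9·3: 0·9 = 0, then 0·3 = 0. So 3^7 ≡ 0 (mod 27).
So h(0) = h(3) = 0 while 0 ≠ 3, thus h is not injective.
Since h is not injective, we determine |image(h)|. Computing x^7 mod 27 for each x (by repeated squaring, reducing mod 27 at every step), the values h(0), h(1), …, h(26) are: 0, 1, 20, 0, 22, 14, 0, 16, 8, 0, 10, 2, 0, 4, 23, 0, 25, 17, 0, 19, 11, 0, 13, 5, 0, 7, 26.
The distinct values are {0, 1, 2, 4, 5, 7, 8, 10, 11, 13, 14, 16, 17, 19, 20, 22, 23, 25, 26}; there are 19 of them.

19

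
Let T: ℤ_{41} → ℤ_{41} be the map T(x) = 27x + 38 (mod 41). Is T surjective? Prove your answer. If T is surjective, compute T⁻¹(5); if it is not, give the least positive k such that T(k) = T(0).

17

Since gcd(27, 41) = 1, 27 is invertible modulo 41. Euclid's algorithm: 41 = 1·27 + 14, 27 = 1·14 + 13, 14 = 1·13 + 1; back-substituting gives 1 = 38·27 − 25·41, so 27⁻¹ ≡ 38 (mod 41).
Then y ↦ 38(y − 38) is a two-sided inverse to T, so every y ∈ ℤ_{41} has a preimage.
Hence T is surjective.
Since T is surjective, we find T⁻¹(5): we need 27x ≡ 5 − 38 ≡ 8 (mod 41). Using 27⁻¹ = 38: x ≡ 38·8 = 304 = 7·41 + 17, so x = 17.
Check: T(17) = 27·17 + 38 = 497 = 12·41 + 5 ≡ 5 (mod 41).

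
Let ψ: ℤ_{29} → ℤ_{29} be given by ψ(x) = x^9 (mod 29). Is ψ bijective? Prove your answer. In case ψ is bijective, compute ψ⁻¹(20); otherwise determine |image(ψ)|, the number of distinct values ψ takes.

7

Since 29 is prime, the nonzero elements of ℤ_{29} form a cyclic group of order 28.
As gcd(9, 28) = 1, raising to the 9th power is a bijection on this group: if x_1^9 ≡ x_2^9 then (x_1x_2^{−1})^9 = 1, and the only element of order dividing gcd(9, 28) = 1 is 1, so x_1 = x_2.
With ψ(0) = 0 this makes ψ injective on all of ℤ_{29}, hence bijective (finite equal-size domain and codomain). In particular ψ is bijective.
Since ψ is bijective, we find the preimage of 20. The inverse of x ↦ x^9 on (ℤ_{29})^× is x ↦ x^25, because 9·25 = 225 = 8·28 + 1 ≡ 1 (mod 28) and x^{28} = 1 for x ≠ 0 (Fermat). So ψ⁻¹(20) = 20^25 mod 29.
Repeated squaring mod 29: 20^1 ≡ 20, 20^2 ≡ 20² = 400 ≡ 23, 20^4 ≡ 23² = 529 ≡ 7, 20^8 ≡ 7² = 49 ≡ 20, 20^16 ≡ 20² = 400 ≡ 23. Since 25 = 16 + 8 + 1, 20^25 ≡ 23·20·20: 23·20 = 460 ≡ 25, then 25·20 = 500 ≡ 7. So 20^25 ≡ 7 (mod 29).
Hence ψ⁻¹(20) = 7.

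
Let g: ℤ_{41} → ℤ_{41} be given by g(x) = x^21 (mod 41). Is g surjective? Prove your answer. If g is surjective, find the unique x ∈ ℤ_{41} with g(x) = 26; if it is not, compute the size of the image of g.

15

Since 41 is prime, the nonzero elements of ℤ_{41} form a cyclic group of order 40.
As gcd(21, 40) = 1, raising to the 21st power is a bijection on this group: if a^21 ≡ b^21 then (ab^{−1})^21 = 1, and the only element of order dividing gcd(21, 40) = 1 is 1, so a = b.
With g(0) = 0 this makes g injective on all of ℤ_{41}, hence bijective (finite equal-size domain and codomain). In particular g is surjective.
Since g is surjective, we find the preimage of 26. The inverse of x ↦ x^21 on (ℤ_{41})^× is x ↦ x^21, because 21·21 = 441 = 11·40 + 1 ≡ 1 (mod 40) and x^{40} = 1 for x ≠ 0 (Fermat). So g⁻¹(26) = 26^21 mod 41.
Repeated squaring mod 41: 26^1 ≡ 26, 26^2 ≡ 26² = 676 ≡ 20, 26^4 ≡ 20² = 400 ≡ 31, 26^8 ≡ 31² = 961 ≡ 18, 26^16 ≡ 18² = 324 ≡ 37. Since 21 = 16 + 4 + 1, 26^21 ≡ 37·31·26: 37·31 = 1147 ≡ 40, then 40·26 = 1040 ≡ 15. So 26^21 ≡ 15 (mod 41).
Hence g⁻¹(26) = 15.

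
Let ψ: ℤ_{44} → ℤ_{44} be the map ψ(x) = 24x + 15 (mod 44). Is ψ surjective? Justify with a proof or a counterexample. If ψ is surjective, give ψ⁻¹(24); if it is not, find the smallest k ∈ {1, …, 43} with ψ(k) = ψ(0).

11

Since gcd(24, 44) = 4, we have 24x ≡ 0 (mod 4) for all x, so ψ(x) ≡ 3 (mod 4).
But 0 ≢ 3 (mod 4), so 0 ∈ ℤ_{44} has no preimage. Therefore ψ is not surjective.
Since ψ is not surjective, we find the least positive k with ψ(k) = ψ(0): this means 24k ≡ 0 (mod 44), i.e. 44 ∣ 24k. Since gcd(24, 44) = 4, dividing through by 4 this holds exactly when 11 ∣ 6k, and as gcd(6, 11) = 1, exactly when 11 ∣ k.
The smallest positive such k is 11.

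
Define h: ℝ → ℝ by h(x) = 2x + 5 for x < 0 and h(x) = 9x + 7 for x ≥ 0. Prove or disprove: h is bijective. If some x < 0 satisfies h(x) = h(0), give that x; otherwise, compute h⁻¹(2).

Both pieces are strictly increasing (slopes 2 and 9), so each is injective on its own interval.
The left piece maps (−∞, 0) onto (−∞, 5); the right piece maps [0, ∞) onto [7, ∞).
The images leave a gap (5 has no preimage), so h is not surjective, hence not bijective.
Because the two images are disjoint, no x < 0 has h(x) = h(0), so we compute h⁻¹(2): 2 lies in (−∞, 5), so solve 2x + 5 = 2: x = (2 − 5)/2 = −3/2.

-3/2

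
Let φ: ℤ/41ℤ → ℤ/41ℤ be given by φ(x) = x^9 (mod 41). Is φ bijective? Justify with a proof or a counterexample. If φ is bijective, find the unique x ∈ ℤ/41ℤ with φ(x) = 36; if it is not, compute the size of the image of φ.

Since 41 is prime, the nonzero elements of ℤ/41ℤ form a cyclic group of order 40.
As gcd(9, 40) = 1, raising to the 9th power is a bijection on this group: if s^9 ≡ t^9 then (st^{−1})^9 = 1, and the only element of order dividing gcd(9, 40) = 1 is 1, so s = t.
With φ(0) = 0 this makes φ injective on all of ℤ/41ℤ, hence bijective (finite equal-size domain and codomain). In particular φ is bijective.
Since φ is bijective, we find the preimage of 36. The inverse of x ↦ x^9 on (ℤ/41ℤ)^× is x ↦ x^9, because 9·9 = 81 = 2·40 + 1 ≡ 1 (mod 40) and x^{40} = 1 for x ≠ 0 (Fermat). So φ⁻¹(36) = 36^9 mod 41.
Repeated squaring mod 41: 36^1 ≡ 36, 36^2 ≡ 36² = 1296 ≡ 25, 36^4 ≡ 25² = 625 ≡ 10, 36^8 ≡ 10² = 100 ≡ 18. Since 9 = 8 + 1, 36^9 ≡ 18·36: 18·36 = 648 ≡ 33. So 36^9 ≡ 33 (mod 41).
Hence φ⁻¹(36) = 33.

33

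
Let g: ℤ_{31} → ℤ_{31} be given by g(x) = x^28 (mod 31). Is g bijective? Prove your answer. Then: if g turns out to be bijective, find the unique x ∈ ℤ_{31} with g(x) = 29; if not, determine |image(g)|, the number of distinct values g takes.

g(15): Repeated squaring mod 31: 15^1 ≡ 15, 15^2 ≡ 15² = 225 ≡ 8, 15^4 ≡ 8² = 64 ≡ 2, 15^8 ≡ 2² = 4, 15^16 ≡ 4² = 16. Since 28 = 16 + 8 + 4, 15^28 ≡ 16·4·2: 16·4 = 64 ≡ 2, then 2·2 = 4. So 15^28 ≡ 4 (mod 31).
g(16): Repeated squaring mod 31: 16^1 ≡ 16, 16^2 ≡ 16² = 256 ≡ 8, 16^4 ≡ 8² = 64 ≡ 2, 16^8 ≡ 2² = 4, 16^16 ≡ 4² = 16. Since 28 = 16 + 8 + 4, 16^28 ≡ 16·4·2: 16·4 = 64 ≡ 2, then 2·2 = 4. So 16^28 ≡ 4 (mod 31).
So g(15) = g(16) = 4 while 15 ≠ 16, thus g is not injective, hence not bijective.
Since g is not bijective, we determine |image(g)|. Computing x^28 mod 31 for each x (by repeated squaring, reducing mod 31 at every step), the values g(0), g(1), …, g(30) are: 0, 1, 8, 7, 2, 5, 25, 19, 16, 18, 9, 10, 14, 20, 28, 4, 4, 28, 20, 14, 10, 9, 18, 16, 19, 25, 5, 2, 7, 8, 1.
The distinct values are {0, 1, 2, 4, 5, 7, 8, 9, 10, 14, 16, 18, 19, 20, 25, 28}; there are 16 of them.

16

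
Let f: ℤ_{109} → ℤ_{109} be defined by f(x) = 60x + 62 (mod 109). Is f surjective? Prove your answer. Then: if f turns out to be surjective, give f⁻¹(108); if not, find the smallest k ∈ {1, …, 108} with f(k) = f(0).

48

By definition, f is surjective if every y in the codomain equals f(x) for some x in the domain.
Since gcd(60, 109) = 1, 60 is invertible modulo 109. Euclid's algorithm: 109 = 1·60 + 49, 60 = 1·49 + 11, 49 = 4·11 + 5, 11 = 2·5 + 1; back-substituting gives 1 = 20·60 − 11·109, so 60⁻¹ ≡ 20 (mod 109).
For any y ∈ ℤ_{109}, x = 20(y − 62) mod 109 satisfies f(x) = 60·20(y − 62) + 62 ≡ y (since 60·20 ≡ 1 mod 109). So every y has a preimage.
Therefore f is surjective.
Since f is surjective, we compute f⁻¹(108): solve 60x + 62 ≡ 108 (mod 109), i.e. 60x ≡ 46 (mod 109).
Multiplying by 60⁻¹ = 20 gives x ≡ 20·46 = 920 = 8·109 + 48 ≡ 48 (mod 109).
Check: f(48) = 60·48 + 62 = 2942 = 26·109 + 108 ≡ 108 (mod 109).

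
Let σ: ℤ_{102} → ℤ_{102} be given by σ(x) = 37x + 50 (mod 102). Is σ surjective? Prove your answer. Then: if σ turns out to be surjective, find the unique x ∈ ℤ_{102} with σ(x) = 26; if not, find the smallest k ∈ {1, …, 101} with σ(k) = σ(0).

Recall: surjectivity means every element of the codomain has a preimage under σ.
Since gcd(37, 102) = 1, 37 is invertible modulo 102. Euclid's algorithm: 102 = 2·37 + 28, 37 = 1·28 + 9, 28 = 3·9 + 1; back-substituting gives 1 = 91·37 − 33·102, so 37⁻¹ ≡ 91 (mod 102).
Then y ↦ 91(y − 50) is a two-sided inverse to σ, so every y ∈ ℤ_{102} has a preimage.
Therefore σ is surjective.
Since σ is surjective, we find σ⁻¹(26): we need 37x ≡ 26 − 50 ≡ 78 (mod 102). Using 37⁻¹ = 91: x ≡ 91·78 = 7098 = 69·102 + 60, so x = 60.
Check: σ(60) = 37·60 + 50 = 2270 = 22·102 + 26 ≡ 26 (mod 102).

60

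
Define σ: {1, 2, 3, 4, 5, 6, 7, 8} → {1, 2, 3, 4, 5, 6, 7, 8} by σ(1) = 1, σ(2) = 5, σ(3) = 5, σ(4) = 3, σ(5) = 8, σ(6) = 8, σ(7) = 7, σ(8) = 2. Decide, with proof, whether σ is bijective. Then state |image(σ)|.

6

σ(2) = 5 = σ(3) with 2 ≠ 3, so σ is not injective, hence not bijective.
The image of σ is {1, 2, 3, 5, 7, 8}, which has 6 elements.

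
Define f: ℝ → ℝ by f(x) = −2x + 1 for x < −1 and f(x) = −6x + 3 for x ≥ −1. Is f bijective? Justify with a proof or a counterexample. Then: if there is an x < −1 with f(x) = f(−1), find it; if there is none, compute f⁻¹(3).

Both pieces are strictly decreasing (slopes −2 and −6), so each is injective on its own interval.
The left piece maps (−∞, −1) onto (3, ∞); the right piece maps [−1, ∞) onto (−∞, 9].
These images overlap. In particular f(−1) = 9 (right piece), and solving −2x + 1 = 9 on the left piece gives x = −4 < −1.
So f(−4) = f(−1) with −4 ≠ −1, and f is not injective, hence not bijective. This x = −4 is the requested value below −1.

-4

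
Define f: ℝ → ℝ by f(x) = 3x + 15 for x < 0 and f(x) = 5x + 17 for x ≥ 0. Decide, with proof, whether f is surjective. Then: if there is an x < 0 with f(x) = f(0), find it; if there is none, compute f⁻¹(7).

-8/3

Both pieces are strictly increasing (slopes 3 and 5), so each is injective on its own interval.
The left piece maps (−∞, 0) onto (−∞, 15); the right piece maps [0, ∞) onto [17, ∞).
The union (−∞, 15) ∪ [17, ∞) omits the interval between 15 and 17; in particular 15 has no preimage. So f is not surjective.
Because the two images are disjoint, no x < 0 has f(x) = f(0), so we compute f⁻¹(7): 7 lies in (−∞, 15), so solve 3x + 15 = 7: x = (7 − 15)/3 = −8/3.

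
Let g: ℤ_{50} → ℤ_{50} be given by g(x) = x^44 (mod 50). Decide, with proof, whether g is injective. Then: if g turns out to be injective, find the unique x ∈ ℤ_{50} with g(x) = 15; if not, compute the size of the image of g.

g(1) = 1^44 = 1.
g(7): Repeated squaring mod 50: 7^1 ≡ 7, 7^2 ≡ 7² = 49, 7^4 ≡ 49² = 2401 ≡ 1, 7^8 ≡ 1² = 1, 7^16 ≡ 1² = 1, 7^32 ≡ 1² = 1. Since 44 = 32 + 8 + 4, 7^44 ≡ 1·1·1: 1·1 = 1, then 1·1 = 1. So 7^44 ≡ 1 (mod 50).
So g(1) = g(7) = 1 while 1 ≠ 7, so g is not injective.
Since g is not injective, we determine |image(g)|. Computing x^44 mod 50 for each x (by repeated squaring, reducing mod 50 at every step), the values g(0), g(1), …, g(49) are: 0, 1, 16, 31, 6, 25, 46, 1, 46, 11, 0, 41, 36, 11, 16, 25, 36, 21, 26, 21, 0, 31, 6, 41, 26, 25, 26, 41, 6, 31, 0, 21, 26, 21, 36, 25, 16, 11, 36, 41, 0, 11, 46, 1, 46, 25, 6, 31, 16, 1.
The distinct values are {0, 1, 6, 11, 16, 21, 25, 26, 31, 36, 41, 46}; there are 12 of them.

12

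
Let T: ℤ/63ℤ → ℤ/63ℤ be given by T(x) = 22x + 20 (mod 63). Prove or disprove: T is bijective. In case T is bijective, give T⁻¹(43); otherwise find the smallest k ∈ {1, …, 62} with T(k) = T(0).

Recall: T is injective when T(a) = T(b) forces a = b.
Suppose T(a) = T(b) in ℤ/63ℤ. Then 22a + 20 ≡ 22b + 20 (mod 63), so 22(a − b) ≡ 0 (mod 63).
Since gcd(22, 63) = 1, 22 is invertible modulo 63, therefore a − b ≡ 0 (mod 63), i.e. a = b.
We now compute 22⁻¹ mod 63 explicitly. Euclid's algorithm: 63 = 2·22 + 19, 22 = 1·19 + 3, 19 = 6·3 + 1; back-substituting gives 1 = 43·22 − 15·63, so 22⁻¹ ≡ 43 (mod 63).
For any y ∈ ℤ/63ℤ, x = 43(y − 20) mod 63 satisfies T(x) = 22·43(y − 20) + 20 ≡ y (since 22·43 ≡ 1 mod 63). So every y has a preimage.
Thus T is bijective.
Since T is bijective, we find T⁻¹(43): we need 22x ≡ 43 − 20 ≡ 23 (mod 63). Using 22⁻¹ = 43: x ≡ 43·23 = 989 = 15·63 + 44, so x = 44.
Check: T(44) = 22·44 + 20 = 988 = 15·63 + 43 ≡ 43 (mod 63).

44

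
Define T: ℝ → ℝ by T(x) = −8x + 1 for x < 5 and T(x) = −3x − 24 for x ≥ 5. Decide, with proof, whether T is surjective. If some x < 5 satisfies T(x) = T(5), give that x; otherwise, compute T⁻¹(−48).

8

Both pieces are strictly decreasing (slopes −8 and −3), so each is injective on its own interval.
The left piece maps (−∞, 5) onto (−39, ∞); the right piece maps [5, ∞) onto (−∞, −39].
These images together cover ℝ, so T is surjective.
Because the two images are disjoint, no x < 5 has T(x) = T(5), so we compute T⁻¹(−48): −48 lies in (−∞, −39], so solve −3x − 24 = −48: x = (−48 + 24)/(−3) = 8.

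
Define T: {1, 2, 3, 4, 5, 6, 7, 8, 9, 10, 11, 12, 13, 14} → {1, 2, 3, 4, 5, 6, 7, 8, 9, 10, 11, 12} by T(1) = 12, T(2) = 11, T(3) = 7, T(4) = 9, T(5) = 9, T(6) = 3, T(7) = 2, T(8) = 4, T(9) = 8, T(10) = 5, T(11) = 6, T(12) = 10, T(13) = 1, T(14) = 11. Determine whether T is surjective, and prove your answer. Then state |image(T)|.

12

Every element of the codomain has a preimage: 1 = T(13), 2 = T(7), 3 = T(6), 4 = T(8), 5 = T(10), 6 = T(11), 7 = T(3), 8 = T(9), 9 = T(4), 10 = T(12), 11 = T(2), 12 = T(1).
Therefore T is surjective.
The image of T is {1, 2, 3, 4, 5, 6, 7, 8, 9, 10, 11, 12}, which has 12 elements.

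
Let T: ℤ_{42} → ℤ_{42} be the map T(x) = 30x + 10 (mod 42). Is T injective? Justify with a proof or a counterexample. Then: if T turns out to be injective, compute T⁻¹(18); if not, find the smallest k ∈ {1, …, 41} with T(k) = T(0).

We have gcd(30, 42) = 6 > 1. Taking s = 0 and t = 7: T(0) = 10 and T(7) = 30·7 + 10 = 220 ≡ 10 (mod 42).
So T(0) = T(7) while 0 ≠ 7, hence T is not injective.
Since T is not injective, we find the least positive k with T(k) = T(0): this means 30k ≡ 0 (mod 42), i.e. 42 ∣ 30k. Since gcd(30, 42) = 6, dividing through by 6 this holds exactly when 7 ∣ 5k, and as gcd(5, 7) = 1, exactly when 7 ∣ k.
The smallest positive such k is 7.

7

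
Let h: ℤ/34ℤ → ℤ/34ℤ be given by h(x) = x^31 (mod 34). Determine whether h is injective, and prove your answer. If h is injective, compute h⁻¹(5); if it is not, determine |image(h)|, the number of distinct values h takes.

Computing x^31 mod 34 for each x (by repeated squaring, reducing mod 34 at every step), the values h(0), h(1), …, h(33) are: 0, 1, 26, 23, 30, 7, 20, 5, 32, 19, 12, 31, 10, 21, 28, 25, 16, 17, 18, 9, 6, 13, 24, 3, 22, 15, 2, 29, 14, 27, 4, 11, 8, 33.
Every element of ℤ/34ℤ appears exactly once in this list, so h is a bijection, and in particular injective.
Since h is injective, we read off the preimage of 5 from the same table: h(7) = 5, so h⁻¹(5) = 7.

7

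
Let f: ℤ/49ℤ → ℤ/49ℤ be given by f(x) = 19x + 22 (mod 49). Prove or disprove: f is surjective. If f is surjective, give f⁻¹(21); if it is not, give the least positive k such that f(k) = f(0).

Recall that f is surjective if every y in the codomain equals f(x) for some x in the domain.
Since gcd(19, 49) = 1, 19 is invertible modulo 49. Euclid's algorithm: 49 = 2·19 + 11, 19 = 1·11 + 8, 11 = 1·8 + 3, 8 = 2·3 + 2, 3 = 1·2 + 1; back-substituting gives 1 = 31·19 − 12·49, so 19⁻¹ ≡ 31 (mod 49).
For any y ∈ ℤ/49ℤ, x = 31(y − 22) mod 49 satisfies f(x) = 19·31(y − 22) + 22 ≡ y (since 19·31 ≡ 1 mod 49). So every y has a preimage.
Thus f is surjective.
Since f is surjective, we find f⁻¹(21): we need 19x ≡ 21 − 22 ≡ 48 (mod 49). Using 19⁻¹ = 31: x ≡ 31·48 = 1488 = 30·49 + 18, so x = 18.
Check: f(18) = 19·18 + 22 = 364 = 7·49 + 21 ≡ 21 (mod 49).

18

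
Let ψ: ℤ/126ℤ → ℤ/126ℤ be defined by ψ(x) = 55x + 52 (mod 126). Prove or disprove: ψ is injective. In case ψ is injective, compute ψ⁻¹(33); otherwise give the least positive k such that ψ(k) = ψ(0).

89

By definition, injectivity means: for all x_1, x_2 in the domain, ψ(x_1) = ψ(x_2) implies x_1 = x_2.
Suppose ψ(x_1) = ψ(x_2) in ℤ/126ℤ. Then 55x_1 + 52 ≡ 55x_2 + 52 (mod 126), hence 55(x_1 − x_2) ≡ 0 (mod 126).
Since gcd(55, 126) = 1, 55 is invertible modulo 126, therefore x_1 − x_2 ≡ 0 (mod 126), i.e. x_1 = x_2.
Thus ψ is injective.
We now compute 55⁻¹ mod 126 explicitly. Euclid's algorithm: 126 = 2·55 + 16, 55 = 3·16 + 7, 16 = 2·7 + 2, 7 = 3·2 + 1; back-substituting gives 1 = 55·55 − 24·126, so 55⁻¹ ≡ 55 (mod 126).
Since ψ is injective, we find ψ⁻¹(33): we need 55x ≡ 33 − 52 ≡ 107 (mod 126). Using 55⁻¹ = 55: x ≡ 55·107 = 5885 = 46·126 + 89, so x = 89.
Check: ψ(89) = 55·89 + 52 = 4947 = 39·126 + 33 ≡ 33 (mod 126).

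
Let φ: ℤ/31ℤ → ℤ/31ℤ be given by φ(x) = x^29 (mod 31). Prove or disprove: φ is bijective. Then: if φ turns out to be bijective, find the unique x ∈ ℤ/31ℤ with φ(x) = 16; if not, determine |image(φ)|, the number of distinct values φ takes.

2

Since 31 is prime, the nonzero elements of ℤ/31ℤ form a cyclic group of order 30.
As gcd(29, 30) = 1, raising to the 29th power is a bijection on this group: if u^29 ≡ v^29 then (uv^{−1})^29 = 1, and the only element of order dividing gcd(29, 30) = 1 is 1, so u = v.
With φ(0) = 0 this makes φ injective on all of ℤ/31ℤ, hence bijective (finite equal-size domain and codomain). In particular φ is bijective.
Since φ is bijective, we find the preimage of 16. The inverse of x ↦ x^29 on (ℤ/31ℤ)^× is x ↦ x^29, because 29·29 = 841 = 28·30 + 1 ≡ 1 (mod 30) and x^{30} = 1 for x ≠ 0 (Fermat). So φ⁻¹(16) = 16^29 mod 31.
Repeated squaring mod 31: 16^1 ≡ 16, 16^2 ≡ 16² = 256 ≡ 8, 16^4 ≡ 8² = 64 ≡ 2, 16^8 ≡ 2² = 4, 16^16 ≡ 4² = 16. Since 29 = 16 + 8 + 4 + 1, 16^29 ≡ 16·4·2·16: 16·4 = 64 ≡ 2, then 2·2 = 4, then 4·16 = 64 ≡ 2. So 16^29 ≡ 2 (mod 31).
Hence φ⁻¹(16) = 2.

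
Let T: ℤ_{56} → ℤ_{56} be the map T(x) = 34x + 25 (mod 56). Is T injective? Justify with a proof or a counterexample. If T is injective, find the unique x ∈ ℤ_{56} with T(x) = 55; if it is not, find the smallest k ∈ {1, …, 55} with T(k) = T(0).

28

We have gcd(34, 56) = 2 > 1. Taking u = 0 and v = 28: T(0) = 25 and T(28) = 34·28 + 25 = 977 ≡ 25 (mod 56).
So T(0) = T(28) while 0 ≠ 28, hence T is not injective.
Since T is not injective, we find the least positive k with T(k) = T(0): this means 34k ≡ 0 (mod 56), i.e. 56 ∣ 34k. Since gcd(34, 56) = 2, dividing through by 2 this holds exactly when 28 ∣ 17k, and as gcd(17, 28) = 1, exactly when 28 ∣ k.
The smallest positive such k is 28.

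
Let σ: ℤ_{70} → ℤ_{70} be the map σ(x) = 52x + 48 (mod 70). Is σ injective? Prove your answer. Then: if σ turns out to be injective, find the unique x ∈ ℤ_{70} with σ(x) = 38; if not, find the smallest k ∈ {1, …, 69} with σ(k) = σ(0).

35

We have gcd(52, 70) = 2 > 1. Taking s = 0 and t = 35: σ(0) = 48 and σ(35) = 52·35 + 48 = 1868 ≡ 48 (mod 70).
So σ(0) = σ(35) while 0 ≠ 35, thus σ is not injective.
Since σ is not injective, we find the least positive k with σ(k) = σ(0): this means 52k ≡ 0 (mod 70), i.e. 70 ∣ 52k. Since gcd(52, 70) = 2, dividing through by 2 this holds exactly when 35 ∣ 26k, and as gcd(26, 35) = 1, exactly when 35 ∣ k.
The smallest positive such k is 35.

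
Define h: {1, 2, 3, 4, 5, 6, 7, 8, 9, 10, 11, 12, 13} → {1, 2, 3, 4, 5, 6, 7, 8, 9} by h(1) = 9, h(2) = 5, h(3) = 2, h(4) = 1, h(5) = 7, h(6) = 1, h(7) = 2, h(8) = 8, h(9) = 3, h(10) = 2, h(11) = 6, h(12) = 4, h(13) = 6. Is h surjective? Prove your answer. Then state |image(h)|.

9

Every element of the codomain has a preimage: 1 = h(4), 2 = h(3), 3 = h(9), 4 = h(12), 5 = h(2), 6 = h(11), 7 = h(5), 8 = h(8), 9 = h(1).
Therefore h is surjective.
The image of h is {1, 2, 3, 4, 5, 6, 7, 8, 9}, which has 9 elements.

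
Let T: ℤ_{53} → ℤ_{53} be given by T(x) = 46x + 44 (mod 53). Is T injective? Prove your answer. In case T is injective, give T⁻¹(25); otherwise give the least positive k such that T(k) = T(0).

By definition, T is injective when T(a) = T(b) forces a = b.
If T(a) = T(b), then 46a ≡ 46b (mod 53). Because gcd(46, 53) = 1, we may cancel 46 to get a ≡ b (mod 53).
Therefore T is injective.
We now compute 46⁻¹ mod 53 explicitly. Euclid's algorithm: 53 = 1·46 + 7, 46 = 6·7 + 4, 7 = 1·4 + 3, 4 = 1·3 + 1; back-substituting gives 1 = 15·46 − 13·53, so 46⁻¹ ≡ 15 (mod 53).
Since T is injective, we compute T⁻¹(25): solve 46x + 44 ≡ 25 (mod 53), i.e. 46x ≡ 34 (mod 53).
Multiplying by 46⁻¹ = 15 gives x ≡ 15·34 = 510 = 9·53 + 33 ≡ 33 (mod 53).
Check: T(33) = 46·33 + 44 = 1562 = 29·53 + 25 ≡ 25 (mod 53).

33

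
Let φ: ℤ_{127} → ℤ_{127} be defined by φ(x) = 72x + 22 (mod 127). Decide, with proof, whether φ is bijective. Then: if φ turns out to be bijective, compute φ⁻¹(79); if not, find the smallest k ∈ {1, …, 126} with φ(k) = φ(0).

Suppose φ(s) = φ(t) in ℤ_{127}. Then 72s + 22 ≡ 72t + 22 (mod 127), hence 72(s − t) ≡ 0 (mod 127).
Since gcd(72, 127) = 1, 72 is invertible modulo 127, thus s − t ≡ 0 (mod 127), i.e. s = t.
We now compute 72⁻¹ mod 127 explicitly. Euclid's algorithm: 127 = 1·72 + 55, 72 = 1·55 + 17, 55 = 3·17 + 4, 17 = 4·4 + 1; back-substituting gives 1 = 30·72 − 17·127, so 72⁻¹ ≡ 30 (mod 127).
Then y ↦ 30(y − 22) is a two-sided inverse to φ, so every y ∈ ℤ_{127} has a preimage.
Hence φ is bijective.
Since φ is bijective, we find φ⁻¹(79): we need 72x ≡ 79 − 22 ≡ 57 (mod 127). Using 72⁻¹ = 30: x ≡ 30·57 = 1710 = 13·127 + 59, so x = 59.
Check: φ(59) = 72·59 + 22 = 4270 = 33·127 + 79 ≡ 79 (mod 127).

59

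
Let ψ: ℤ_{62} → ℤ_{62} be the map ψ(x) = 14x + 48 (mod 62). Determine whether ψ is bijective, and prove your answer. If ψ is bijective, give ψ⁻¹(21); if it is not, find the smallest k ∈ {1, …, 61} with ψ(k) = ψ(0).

Recall: ψ is injective if ψ(s) = ψ(t) implies s = t.
We have gcd(14, 62) = 2 > 1. Taking s = 0 and t = 31: ψ(0) = 48 and ψ(31) = 14·31 + 48 = 482 ≡ 48 (mod 62).
So ψ(0) = ψ(31) while 0 ≠ 31, hence ψ is not injective, hence not bijective.
Since ψ is not bijective, we find the least positive k with ψ(k) = ψ(0): this means 14k ≡ 0 (mod 62), i.e. 62 ∣ 14k. Since gcd(14, 62) = 2, dividing through by 2 this holds exactly when 31 ∣ 7k, and as gcd(7, 31) = 1, exactly when 31 ∣ k.
The smallest positive such k is 31.

31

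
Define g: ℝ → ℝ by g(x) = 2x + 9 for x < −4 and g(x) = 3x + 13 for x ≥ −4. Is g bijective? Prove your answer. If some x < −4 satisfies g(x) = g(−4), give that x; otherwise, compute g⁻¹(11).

Both pieces are strictly increasing (slopes 2 and 3), so each is injective on its own interval.
The left piece maps (−∞, −4) onto (−∞, 1); the right piece maps [−4, ∞) onto [1, ∞).
Since 1 = 1, the images partition ℝ: g is injective and surjective, hence bijective.
Because the two images are disjoint, no x < −4 has g(x) = g(−4), so we compute g⁻¹(11): 11 lies in [1, ∞), so solve 3x + 13 = 11: x = (11 − 13)/3 = −2/3.

-2/3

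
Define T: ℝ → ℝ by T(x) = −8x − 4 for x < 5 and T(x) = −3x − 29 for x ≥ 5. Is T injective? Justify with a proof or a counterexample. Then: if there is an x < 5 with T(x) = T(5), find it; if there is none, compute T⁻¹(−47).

Both pieces are strictly decreasing (slopes −8 and −3), so each is injective on its own interval.
The left piece maps (−∞, 5) onto (−44, ∞); the right piece maps [5, ∞) onto (−∞, −44].
These images are disjoint, so no value is attained by both pieces. Thus T is injective.
Because the two images are disjoint, no x < 5 has T(x) = T(5), so we compute T⁻¹(−47): −47 lies in (−∞, −44], so solve −3x − 29 = −47: x = (−47 + 29)/(−3) = 6.

6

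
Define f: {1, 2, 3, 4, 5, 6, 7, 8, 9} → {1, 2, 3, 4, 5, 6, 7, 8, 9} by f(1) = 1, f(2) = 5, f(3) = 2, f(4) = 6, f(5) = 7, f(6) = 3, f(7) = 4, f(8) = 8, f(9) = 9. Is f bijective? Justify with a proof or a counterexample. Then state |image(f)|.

9

The values 1, 5, 2, 6, 7, 3, 4, 8, 9 are a permutation of {1, 2, 3, 4, 5, 6, 7, 8, 9}: each element appears exactly once.
So f is injective and surjective, hence bijective.
The image of f is {1, 2, 3, 4, 5, 6, 7, 8, 9}, which has 9 elements.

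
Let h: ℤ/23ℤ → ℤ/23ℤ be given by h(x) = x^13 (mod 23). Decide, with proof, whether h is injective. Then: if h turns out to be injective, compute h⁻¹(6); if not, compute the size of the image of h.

12

Since 23 is prime, the nonzero elements of ℤ/23ℤ form a cyclic group of order 22.
As gcd(13, 22) = 1, raising to the 13th power is a bijection on this group: if a^13 ≡ b^13 then (ab^{−1})^13 = 1, and the only element of order dividing gcd(13, 22) = 1 is 1, so a = b.
With h(0) = 0 this makes h injective on all of ℤ/23ℤ, hence bijective (finite equal-size domain and codomain). In particular h is injective.
Since h is injective, we find the preimage of 6. The inverse of x ↦ x^13 on (ℤ/23ℤ)^× is x ↦ x^17, because 13·17 = 221 = 10·22 + 1 ≡ 1 (mod 22) and x^{22} = 1 for x ≠ 0 (Fermat). So h⁻¹(6) = 6^17 mod 23.
Repeated squaring mod 23: 6^1 ≡ 6, 6^2 ≡ 6² = 36 ≡ 13, 6^4 ≡ 13² = 169 ≡ 8, 6^8 ≡ 8² = 64 ≡ 18, 6^16 ≡ 18² = 324 ≡ 2. Since 17 = 16 + 1, 6^17 ≡ 2·6: 2·6 = 12. So 6^17 ≡ 12 (mod 23).
Hence h⁻¹(6) = 12.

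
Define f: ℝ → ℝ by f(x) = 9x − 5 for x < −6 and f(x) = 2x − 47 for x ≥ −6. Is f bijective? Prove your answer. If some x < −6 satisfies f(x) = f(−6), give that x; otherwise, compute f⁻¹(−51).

Both pieces are strictly increasing (slopes 9 and 2), so each is injective on its own interval.
The left piece maps (−∞, −6) onto (−∞, −59); the right piece maps [−6, ∞) onto [−59, ∞).
Since −59 = −59, the images partition ℝ: f is injective and surjective, hence bijective.
Because the two images are disjoint, no x < −6 has f(x) = f(−6), so we compute f⁻¹(−51): −51 lies in [−59, ∞), so solve 2x − 47 = −51: x = (−51 + 47)/2 = −2.

-2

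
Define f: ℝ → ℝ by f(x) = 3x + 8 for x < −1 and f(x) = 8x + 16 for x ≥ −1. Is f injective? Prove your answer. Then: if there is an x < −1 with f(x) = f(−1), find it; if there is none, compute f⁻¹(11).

Both pieces are strictly increasing (slopes 3 and 8), so each is injective on its own interval.
The left piece maps (−∞, −1) onto (−∞, 5); the right piece maps [−1, ∞) onto [8, ∞).
These images are disjoint, so no value is attained by both pieces. Therefore f is injective.
Because the two images are disjoint, no x < −1 has f(x) = f(−1), so we compute f⁻¹(11): 11 lies in [8, ∞), so solve 8x + 16 = 11: x = (11 − 16)/8 = −5/8.

-5/8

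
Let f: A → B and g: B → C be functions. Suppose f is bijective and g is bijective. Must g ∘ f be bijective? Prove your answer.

bijective

Injectivity: if g(f(x_1)) = g(f(x_2)) then f(x_1) = f(x_2) (g injective) so x_1 = x_2 (f injective).
Surjectivity: for c ∈ C pick b with g(b) = c, then a with f(a) = b; then (g ∘ f)(a) = c.
So g ∘ f is bijective.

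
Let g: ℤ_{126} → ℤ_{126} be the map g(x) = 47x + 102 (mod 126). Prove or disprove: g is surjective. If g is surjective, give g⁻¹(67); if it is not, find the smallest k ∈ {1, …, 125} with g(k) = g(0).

77

Recall: surjectivity means every element of the codomain has a preimage under g.
Since gcd(47, 126) = 1, 47 is invertible modulo 126. Euclid's algorithm: 126 = 2·47 + 32, 47 = 1·32 + 15, 32 = 2·15 + 2, 15 = 7·2 + 1; back-substituting gives 1 = 59·47 − 22·126, so 47⁻¹ ≡ 59 (mod 126).
For any y ∈ ℤ_{126}, x = 59(y − 102) mod 126 satisfies g(x) = 47·59(y − 102) + 102 ≡ y (since 47·59 ≡ 1 mod 126). So every y has a preimage.
Thus g is surjective.
Since g is surjective, we find g⁻¹(67): we need 47x ≡ 67 − 102 ≡ 91 (mod 126). Using 47⁻¹ = 59: x ≡ 59·91 = 5369 = 42·126 + 77, so x = 77.
Check: g(77) = 47·77 + 102 = 3721 = 29·126 + 67 ≡ 67 (mod 126).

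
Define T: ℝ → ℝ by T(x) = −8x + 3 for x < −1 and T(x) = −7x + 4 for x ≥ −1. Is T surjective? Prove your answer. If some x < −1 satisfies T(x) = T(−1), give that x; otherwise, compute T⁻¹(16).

Both pieces are strictly decreasing (slopes −8 and −7), so each is injective on its own interval.
The left piece maps (−∞, −1) onto (11, ∞); the right piece maps [−1, ∞) onto (−∞, 11].
These images together cover ℝ, so T is surjective.
Because the two images are disjoint, no x < −1 has T(x) = T(−1), so we compute T⁻¹(16): 16 lies in (11, ∞), so solve −8x + 3 = 16: x = (16 − 3)/(−8) = −13/8.

-13/8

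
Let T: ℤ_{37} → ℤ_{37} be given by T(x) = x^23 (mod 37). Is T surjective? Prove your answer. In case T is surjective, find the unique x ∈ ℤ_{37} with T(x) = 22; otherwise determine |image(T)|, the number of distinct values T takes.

Since 37 is prime, the nonzero elements of ℤ_{37} form a cyclic group of order 36.
As gcd(23, 36) = 1, raising to the 23rd power is a bijection on this group: if a^23 ≡ b^23 then (ab^{−1})^23 = 1, and the only element of order dividing gcd(23, 36) = 1 is 1, so a = b.
With T(0) = 0 this makes T injective on all of ℤ_{37}, hence bijective (finite equal-size domain and codomain). In particular T is surjective.
Since T is surjective, we find the preimage of 22. The inverse of x ↦ x^23 on (ℤ_{37})^× is x ↦ x^11, because 23·11 = 253 = 7·36 + 1 ≡ 1 (mod 36) and x^{36} = 1 for x ≠ 0 (Fermat). So T⁻¹(22) = 22^11 mod 37.
Repeated squaring mod 37: 22^1 ≡ 22, 22^2 ≡ 22² = 484 ≡ 3, 22^4 ≡ 3² = 9, 22^8 ≡ 9² = 81 ≡ 7. Since 11 = 8 + 2 + 1, 22^11 ≡ 7·3·22: 7·3 = 21, then 21·22 = 462 ≡ 18. So 22^11 ≡ 18 (mod 37).
Hence T⁻¹(22) = 18.

18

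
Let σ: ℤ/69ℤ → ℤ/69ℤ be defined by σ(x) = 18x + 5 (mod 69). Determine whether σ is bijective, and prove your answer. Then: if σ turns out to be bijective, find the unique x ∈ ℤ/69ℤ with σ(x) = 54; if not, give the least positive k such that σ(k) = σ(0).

23

We have gcd(18, 69) = 3 > 1. Taking a = 0 and b = 23: σ(0) = 5 and σ(23) = 18·23 + 5 = 419 ≡ 5 (mod 69).
So σ(0) = σ(23) while 0 ≠ 23, therefore σ is not injective, hence not bijective.
Since σ is not bijective, we find the least positive k with σ(k) = σ(0): this means 18k ≡ 0 (mod 69), i.e. 69 ∣ 18k. Since gcd(18, 69) = 3, dividing through by 3 this holds exactly when 23 ∣ 6k, and as gcd(6, 23) = 1, exactly when 23 ∣ k.
The smallest positive such k is 23.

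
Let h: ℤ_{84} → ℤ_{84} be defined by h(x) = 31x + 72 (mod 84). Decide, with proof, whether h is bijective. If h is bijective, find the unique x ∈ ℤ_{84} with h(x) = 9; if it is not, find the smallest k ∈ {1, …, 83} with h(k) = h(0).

By definition, h is injective when h(s) = h(t) forces s = t.
If h(s) = h(t), then 31s ≡ 31t (mod 84). Because gcd(31, 84) = 1, we may cancel 31 to get s ≡ t (mod 84).
We now compute 31⁻¹ mod 84 explicitly. Euclid's algorithm: 84 = 2·31 + 22, 31 = 1·22 + 9, 22 = 2·9 + 4, 9 = 2·4 + 1; back-substituting gives 1 = 19·31 − 7·84, so 31⁻¹ ≡ 19 (mod 84).
Then y ↦ 19(y − 72) is a two-sided inverse to h, so every y ∈ ℤ_{84} has a preimage.
So h is bijective.
Since h is bijective, we compute h⁻¹(9): solve 31x + 72 ≡ 9 (mod 84), i.e. 31x ≡ 21 (mod 84).
Multiplying by 31⁻¹ = 19 gives x ≡ 19·21 = 399 = 4·84 + 63 ≡ 63 (mod 84).
Check: h(63) = 31·63 + 72 = 2025 = 24·84 + 9 ≡ 9 (mod 84).

63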